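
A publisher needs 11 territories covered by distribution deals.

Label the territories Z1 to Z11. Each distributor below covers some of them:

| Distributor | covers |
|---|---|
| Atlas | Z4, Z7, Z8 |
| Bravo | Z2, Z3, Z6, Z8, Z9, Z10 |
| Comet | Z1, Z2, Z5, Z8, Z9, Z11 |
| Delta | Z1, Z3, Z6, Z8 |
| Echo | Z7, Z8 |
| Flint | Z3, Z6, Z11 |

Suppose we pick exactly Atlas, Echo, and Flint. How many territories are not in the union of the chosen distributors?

Union of Atlas, Echo, Flint = {Z3, Z4, Z6, Z7, Z8, Z11}.
Not covered: Z1, Z2, Z5, Z9, Z10 — 5 territories.

5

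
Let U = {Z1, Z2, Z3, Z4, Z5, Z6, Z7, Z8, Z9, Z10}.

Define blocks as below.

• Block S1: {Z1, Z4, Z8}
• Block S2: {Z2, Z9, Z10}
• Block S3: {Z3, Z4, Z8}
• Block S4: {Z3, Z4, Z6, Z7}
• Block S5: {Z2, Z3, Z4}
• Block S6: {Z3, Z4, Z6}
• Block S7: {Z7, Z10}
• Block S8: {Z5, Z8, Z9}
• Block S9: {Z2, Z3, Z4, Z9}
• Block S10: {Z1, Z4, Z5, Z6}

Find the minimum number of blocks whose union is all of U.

4

Take {S7, S8, S9, S10}. Their union is {Z1, Z2, Z3, Z4, Z5, Z6, Z7, Z8, Z9, Z10}, which is all 10 points.
No 3 of the 10 blocks cover everything (all 120 combinations miss at least one point), so 4 is optimal.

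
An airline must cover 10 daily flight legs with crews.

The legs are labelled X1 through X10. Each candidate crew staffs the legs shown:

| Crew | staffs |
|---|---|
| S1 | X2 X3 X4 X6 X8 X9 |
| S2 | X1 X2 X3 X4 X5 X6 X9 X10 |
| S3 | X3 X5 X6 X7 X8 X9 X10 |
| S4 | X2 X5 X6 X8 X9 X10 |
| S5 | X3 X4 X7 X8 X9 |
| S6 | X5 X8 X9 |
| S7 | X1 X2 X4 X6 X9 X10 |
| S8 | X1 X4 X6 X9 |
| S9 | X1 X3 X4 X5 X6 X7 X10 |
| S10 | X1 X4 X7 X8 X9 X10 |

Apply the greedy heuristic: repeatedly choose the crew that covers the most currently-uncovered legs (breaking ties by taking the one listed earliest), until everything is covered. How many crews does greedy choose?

Greedy: pick S2 (covers 8 new) → pick S3 (covers 2 new). Total picks: 2.

2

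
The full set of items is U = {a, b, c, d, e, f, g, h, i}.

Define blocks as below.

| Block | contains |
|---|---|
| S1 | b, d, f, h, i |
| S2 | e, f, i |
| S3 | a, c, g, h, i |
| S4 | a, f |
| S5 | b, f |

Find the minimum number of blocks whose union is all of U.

S1 and S2 and S3 together: S1 ∪ S2 ∪ S3 = {a, b, c, d, e, f, g, h, i} — every item is covered.
Only S3 contains c, so S3 is forced; the remaining 4 items need at least 2 more blocks (each remaining block adds at most 3) — so at least 3 blocks are needed, and 3 is optimal.

3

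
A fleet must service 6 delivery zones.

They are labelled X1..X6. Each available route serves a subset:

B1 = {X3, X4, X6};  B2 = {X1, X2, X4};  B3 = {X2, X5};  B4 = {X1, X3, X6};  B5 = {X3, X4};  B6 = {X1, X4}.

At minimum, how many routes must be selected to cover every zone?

Take {B3, B4, B5}. Their union is {X1, X2, X3, X4, X5, X6}, which is all 6 zones.
Only B3 contains X5, so B3 is forced; the remaining 4 zones need at least 2 more routes (each remaining route adds at most 3) — so at least 3 routes are needed, and 3 is optimal.

3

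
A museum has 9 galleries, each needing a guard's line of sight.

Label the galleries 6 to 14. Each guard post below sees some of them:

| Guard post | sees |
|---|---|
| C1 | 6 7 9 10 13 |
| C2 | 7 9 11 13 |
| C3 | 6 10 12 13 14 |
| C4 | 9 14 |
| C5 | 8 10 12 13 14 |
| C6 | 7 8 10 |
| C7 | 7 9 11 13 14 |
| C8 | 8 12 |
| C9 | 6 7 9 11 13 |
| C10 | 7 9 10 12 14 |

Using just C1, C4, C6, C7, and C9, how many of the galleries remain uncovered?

1

Union of C1, C4, C6, C7, C9 = {6, 7, 8, 9, 10, 11, 13, 14}.
Not covered: 12 — 1 gallery.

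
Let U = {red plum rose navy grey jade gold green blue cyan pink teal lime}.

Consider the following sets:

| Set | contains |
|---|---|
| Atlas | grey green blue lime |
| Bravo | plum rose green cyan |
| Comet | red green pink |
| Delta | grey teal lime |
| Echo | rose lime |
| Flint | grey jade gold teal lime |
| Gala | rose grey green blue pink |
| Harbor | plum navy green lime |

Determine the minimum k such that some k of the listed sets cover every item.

Take {Atlas, Bravo, Comet, Flint, Harbor}. Their union is {red, plum, rose, navy, grey, jade, gold, green, blue, cyan, pink, teal, lime}, which is all 13 items.
No 4 of the 8 sets cover everything (all 70 combinations miss at least one item), so 5 is optimal.

5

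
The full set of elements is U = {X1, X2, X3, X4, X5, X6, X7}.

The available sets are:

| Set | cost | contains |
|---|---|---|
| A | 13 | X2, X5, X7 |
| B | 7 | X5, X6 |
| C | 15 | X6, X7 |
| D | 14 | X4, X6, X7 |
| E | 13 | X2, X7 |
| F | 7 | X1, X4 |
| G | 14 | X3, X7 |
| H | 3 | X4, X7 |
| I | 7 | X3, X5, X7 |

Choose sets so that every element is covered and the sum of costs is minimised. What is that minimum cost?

A, B, F, I together cover every element (A ∪ B ∪ F ∪ I = {X1, X2, X3, X4, X5, X6, X7}); total cost 13 + 7 + 7 + 7 = 34.
The greedy pick H, B, F, I, A costs 37; no covering selection beats 34.

34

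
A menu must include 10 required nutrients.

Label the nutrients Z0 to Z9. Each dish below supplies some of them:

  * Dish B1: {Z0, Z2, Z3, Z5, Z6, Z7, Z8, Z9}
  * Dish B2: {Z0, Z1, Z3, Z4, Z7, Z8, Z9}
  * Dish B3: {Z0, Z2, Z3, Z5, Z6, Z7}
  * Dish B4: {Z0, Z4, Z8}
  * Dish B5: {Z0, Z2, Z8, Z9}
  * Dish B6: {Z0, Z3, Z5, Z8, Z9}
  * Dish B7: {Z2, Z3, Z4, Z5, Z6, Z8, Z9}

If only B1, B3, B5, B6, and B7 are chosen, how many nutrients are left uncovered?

Union of B1, B3, B5, B6, B7 = {Z0, Z2, Z3, Z4, Z5, Z6, Z7, Z8, Z9}.
Not covered: Z1 — 1 nutrient.

1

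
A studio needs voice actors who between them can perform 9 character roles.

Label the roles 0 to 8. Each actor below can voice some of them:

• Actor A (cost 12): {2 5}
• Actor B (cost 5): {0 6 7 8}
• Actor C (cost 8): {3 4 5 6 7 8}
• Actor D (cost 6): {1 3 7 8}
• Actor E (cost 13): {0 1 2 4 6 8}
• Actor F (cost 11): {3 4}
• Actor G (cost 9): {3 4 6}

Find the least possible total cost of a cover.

21

C, E together cover every role (C ∪ E = {0, 1, 2, 3, 4, 5, 6, 7, 8}); total cost 8 + 13 = 21.
The greedy pick B, C, D, A costs 31; no covering selection beats 21.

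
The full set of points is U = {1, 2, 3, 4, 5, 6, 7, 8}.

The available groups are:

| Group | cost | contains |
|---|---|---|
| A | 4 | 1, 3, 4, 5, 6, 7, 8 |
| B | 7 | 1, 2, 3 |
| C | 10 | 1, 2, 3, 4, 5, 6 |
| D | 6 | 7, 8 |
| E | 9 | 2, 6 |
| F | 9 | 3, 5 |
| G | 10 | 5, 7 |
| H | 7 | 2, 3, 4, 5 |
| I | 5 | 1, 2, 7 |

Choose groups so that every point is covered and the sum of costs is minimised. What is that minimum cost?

9

A, I together cover every point (A ∪ I = {1, 2, 3, 4, 5, 6, 7, 8}); total cost 4 + 5 = 9.
No covering selection has total cost below 9.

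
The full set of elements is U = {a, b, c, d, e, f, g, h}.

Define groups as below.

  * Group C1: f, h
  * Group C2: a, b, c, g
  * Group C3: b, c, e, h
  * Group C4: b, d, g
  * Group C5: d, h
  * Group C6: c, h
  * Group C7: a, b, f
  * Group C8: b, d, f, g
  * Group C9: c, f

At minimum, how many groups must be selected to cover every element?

C3, C7, and C8 cover everything between them: the union {a, b, c, d, e, f, g, h} is all of U.
Only C3 contains e, so C3 is forced; the remaining 4 elements need at least 2 more groups (each remaining group adds at most 3) — so at least 3 groups are needed, and 3 is optimal.

3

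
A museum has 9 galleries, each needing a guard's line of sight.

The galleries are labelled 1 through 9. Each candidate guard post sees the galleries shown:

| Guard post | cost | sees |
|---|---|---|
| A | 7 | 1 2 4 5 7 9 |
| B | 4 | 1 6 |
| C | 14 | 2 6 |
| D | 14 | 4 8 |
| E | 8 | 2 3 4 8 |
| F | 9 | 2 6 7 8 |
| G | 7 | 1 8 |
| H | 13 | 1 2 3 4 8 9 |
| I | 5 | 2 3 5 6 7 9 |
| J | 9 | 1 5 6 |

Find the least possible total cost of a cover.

17

B, E, I together cover every gallery (B ∪ E ∪ I = {1, 2, 3, 4, 5, 6, 7, 8, 9}); total cost 4 + 8 + 5 = 17.
The greedy pick I, A, G costs 19; no covering selection beats 17.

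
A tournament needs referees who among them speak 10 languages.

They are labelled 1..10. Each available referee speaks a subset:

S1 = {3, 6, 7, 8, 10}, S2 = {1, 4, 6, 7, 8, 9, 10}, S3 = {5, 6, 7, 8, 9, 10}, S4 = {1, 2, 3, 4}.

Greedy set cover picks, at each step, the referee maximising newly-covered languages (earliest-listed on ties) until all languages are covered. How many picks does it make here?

Greedy: pick S2 (covers 7 new) → pick S4 (covers 2 new) → pick S3 (covers 1 new). Total picks: 3.
(The true minimum cover uses only 2 referees, so greedy is not optimal here.)

3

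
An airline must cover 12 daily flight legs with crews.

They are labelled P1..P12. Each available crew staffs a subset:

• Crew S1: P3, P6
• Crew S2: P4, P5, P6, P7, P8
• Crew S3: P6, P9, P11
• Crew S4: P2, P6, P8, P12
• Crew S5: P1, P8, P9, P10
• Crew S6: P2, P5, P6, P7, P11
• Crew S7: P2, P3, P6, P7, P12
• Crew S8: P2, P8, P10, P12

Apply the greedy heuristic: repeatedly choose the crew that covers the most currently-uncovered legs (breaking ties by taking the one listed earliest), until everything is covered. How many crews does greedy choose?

Greedy: pick S2 (covers 5 new) → pick S5 (covers 3 new) → pick S7 (covers 3 new) → pick S3 (covers 1 new). Total picks: 4.

4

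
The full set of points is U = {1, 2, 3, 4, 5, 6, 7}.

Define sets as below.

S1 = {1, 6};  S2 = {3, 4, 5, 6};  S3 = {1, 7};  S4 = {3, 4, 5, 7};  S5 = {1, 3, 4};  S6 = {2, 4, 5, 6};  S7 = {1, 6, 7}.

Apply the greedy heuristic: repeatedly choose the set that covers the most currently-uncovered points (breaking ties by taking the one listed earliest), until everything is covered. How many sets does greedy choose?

Greedy: pick S2 (covers 4 new) → pick S3 (covers 2 new) → pick S6 (covers 1 new). Total picks: 3.

3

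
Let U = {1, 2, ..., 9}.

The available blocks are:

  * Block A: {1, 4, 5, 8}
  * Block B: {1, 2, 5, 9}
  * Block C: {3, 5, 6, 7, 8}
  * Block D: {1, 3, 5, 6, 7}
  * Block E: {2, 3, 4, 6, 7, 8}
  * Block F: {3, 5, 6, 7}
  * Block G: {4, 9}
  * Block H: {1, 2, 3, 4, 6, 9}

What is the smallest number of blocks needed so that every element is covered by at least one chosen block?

2

C and H cover everything between them: the union {1, 2, 3, 4, 5, 6, 7, 8, 9} is all of U.
No single block has all 9 elements (the largest, E, has 6), so 2 is optimal.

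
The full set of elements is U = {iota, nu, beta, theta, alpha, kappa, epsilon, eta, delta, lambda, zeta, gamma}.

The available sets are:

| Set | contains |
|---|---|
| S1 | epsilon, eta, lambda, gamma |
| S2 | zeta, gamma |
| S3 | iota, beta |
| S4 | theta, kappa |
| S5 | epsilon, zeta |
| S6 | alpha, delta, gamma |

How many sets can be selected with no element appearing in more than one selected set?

S3, S4, S5, S6 are pairwise disjoint (S3={iota,beta}; S4={theta,kappa}; S5={epsilon,zeta}; S6={alpha,delta,gamma}).
Every remaining set overlaps one of these, and no 5 of the listed sets are pairwise disjoint, so 4 is the maximum.

4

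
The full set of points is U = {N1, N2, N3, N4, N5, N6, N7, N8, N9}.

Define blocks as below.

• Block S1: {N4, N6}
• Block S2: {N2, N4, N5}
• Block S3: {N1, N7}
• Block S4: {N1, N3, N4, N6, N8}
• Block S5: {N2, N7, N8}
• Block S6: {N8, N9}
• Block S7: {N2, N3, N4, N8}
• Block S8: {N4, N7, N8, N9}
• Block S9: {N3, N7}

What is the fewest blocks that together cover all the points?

3

Take {S2, S4, S8}. Their union is {N1, N2, N3, N4, N5, N6, N7, N8, N9}, which is all 9 points.
Only S2 contains N5, so S2 is forced; the remaining 6 points need at least 2 more blocks (each remaining block adds at most 4) — so at least 3 blocks are needed, and 3 is optimal.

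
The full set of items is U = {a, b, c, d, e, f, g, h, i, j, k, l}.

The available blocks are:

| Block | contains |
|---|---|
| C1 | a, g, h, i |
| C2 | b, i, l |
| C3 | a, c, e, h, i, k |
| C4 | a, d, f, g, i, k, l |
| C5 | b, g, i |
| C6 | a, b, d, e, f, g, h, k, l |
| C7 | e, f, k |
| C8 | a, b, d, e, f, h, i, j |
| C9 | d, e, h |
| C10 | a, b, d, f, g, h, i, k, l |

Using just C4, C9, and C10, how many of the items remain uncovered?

Union of C4, C9, C10 = {a, b, d, e, f, g, h, i, k, l}.
Not covered: c, j — 2 items.

2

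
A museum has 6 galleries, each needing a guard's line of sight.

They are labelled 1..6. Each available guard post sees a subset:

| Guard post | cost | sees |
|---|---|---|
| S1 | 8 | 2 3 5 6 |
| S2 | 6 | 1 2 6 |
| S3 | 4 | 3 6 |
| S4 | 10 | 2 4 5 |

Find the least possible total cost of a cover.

S2, S3, S4 together cover every gallery (S2 ∪ S3 ∪ S4 = {1, 2, 3, 4, 5, 6}); total cost 6 + 4 + 10 = 20.
The greedy pick S1, S2, S4 costs 24; no covering selection beats 20.

20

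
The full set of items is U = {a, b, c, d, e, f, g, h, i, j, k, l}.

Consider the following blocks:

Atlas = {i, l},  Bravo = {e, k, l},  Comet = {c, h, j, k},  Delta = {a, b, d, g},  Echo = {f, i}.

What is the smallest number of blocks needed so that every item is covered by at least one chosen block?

Bravo, Comet, Delta, and Echo cover everything between them: the union {a, b, c, d, e, f, g, h, i, j, k, l} is all of U.
Only Bravo contains e, so Bravo is forced; the remaining 9 items need at least 3 more blocks (each remaining block adds at most 4) — so at least 4 blocks are needed, and 4 is optimal.

4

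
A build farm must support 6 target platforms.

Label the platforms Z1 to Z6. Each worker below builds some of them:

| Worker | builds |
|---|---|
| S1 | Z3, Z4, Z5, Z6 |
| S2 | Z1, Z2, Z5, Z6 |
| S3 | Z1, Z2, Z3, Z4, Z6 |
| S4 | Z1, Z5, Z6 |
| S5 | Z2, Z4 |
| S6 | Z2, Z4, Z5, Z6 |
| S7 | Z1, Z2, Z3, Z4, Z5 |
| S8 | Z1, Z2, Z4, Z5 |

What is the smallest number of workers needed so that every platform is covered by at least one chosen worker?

2

S1 and S7 together: S1 ∪ S7 = {Z1, Z2, Z3, Z4, Z5, Z6} — every platform is covered.
No single worker has all 6 platforms (the largest, S3, has 5), so 2 is optimal.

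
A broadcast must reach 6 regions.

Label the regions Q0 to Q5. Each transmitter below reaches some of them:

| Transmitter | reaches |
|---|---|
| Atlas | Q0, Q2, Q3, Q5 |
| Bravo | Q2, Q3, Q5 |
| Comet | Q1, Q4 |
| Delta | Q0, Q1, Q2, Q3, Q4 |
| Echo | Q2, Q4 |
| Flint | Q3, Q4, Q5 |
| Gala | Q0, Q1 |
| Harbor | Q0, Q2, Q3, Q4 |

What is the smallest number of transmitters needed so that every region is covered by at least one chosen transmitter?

Take {Atlas, Comet}. Their union is {Q0, Q1, Q2, Q3, Q4, Q5}, which is all 6 regions.
No single transmitter has all 6 regions (the largest, Delta, has 5), so 2 is optimal.

2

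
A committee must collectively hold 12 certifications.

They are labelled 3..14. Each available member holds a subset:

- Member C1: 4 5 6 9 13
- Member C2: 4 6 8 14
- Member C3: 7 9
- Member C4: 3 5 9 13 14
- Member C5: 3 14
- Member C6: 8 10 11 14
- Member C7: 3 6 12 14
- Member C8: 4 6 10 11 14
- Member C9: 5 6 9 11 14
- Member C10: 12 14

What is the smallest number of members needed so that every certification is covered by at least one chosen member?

C1 and C3 and C6 and C7 together: C1 ∪ C3 ∪ C6 ∪ C7 = {3, 4, 5, 6, 7, 8, 9, 10, 11, 12, 13, 14} — every certification is covered.
No 3 of the 10 members cover everything (all 120 combinations miss at least one certification), so 4 is optimal.

4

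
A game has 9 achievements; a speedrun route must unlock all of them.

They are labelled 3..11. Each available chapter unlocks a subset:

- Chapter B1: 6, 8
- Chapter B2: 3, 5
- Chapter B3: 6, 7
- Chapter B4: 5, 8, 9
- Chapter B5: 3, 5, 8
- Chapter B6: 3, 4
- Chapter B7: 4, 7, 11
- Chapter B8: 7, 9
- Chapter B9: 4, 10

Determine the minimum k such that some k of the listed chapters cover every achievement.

Take {B2, B3, B4, B7, B9}. Their union is {3, 4, 5, 6, 7, 8, 9, 10, 11}, which is all 9 achievements.
No 4 of the 9 chapters cover everything (all 126 combinations miss at least one achievement), so 5 is optimal.

5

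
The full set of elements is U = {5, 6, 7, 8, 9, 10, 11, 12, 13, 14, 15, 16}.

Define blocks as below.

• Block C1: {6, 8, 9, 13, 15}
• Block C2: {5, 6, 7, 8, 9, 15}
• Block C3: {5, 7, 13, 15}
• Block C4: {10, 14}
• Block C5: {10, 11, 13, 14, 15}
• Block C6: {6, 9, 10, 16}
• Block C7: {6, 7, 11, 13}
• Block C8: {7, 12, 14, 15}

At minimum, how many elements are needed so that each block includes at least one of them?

3

H = {7, 10, 13} meets every block (each contains at least one member of H), and |H| = 3.
No choice of 2 elements meets every block, so 3 is the minimum.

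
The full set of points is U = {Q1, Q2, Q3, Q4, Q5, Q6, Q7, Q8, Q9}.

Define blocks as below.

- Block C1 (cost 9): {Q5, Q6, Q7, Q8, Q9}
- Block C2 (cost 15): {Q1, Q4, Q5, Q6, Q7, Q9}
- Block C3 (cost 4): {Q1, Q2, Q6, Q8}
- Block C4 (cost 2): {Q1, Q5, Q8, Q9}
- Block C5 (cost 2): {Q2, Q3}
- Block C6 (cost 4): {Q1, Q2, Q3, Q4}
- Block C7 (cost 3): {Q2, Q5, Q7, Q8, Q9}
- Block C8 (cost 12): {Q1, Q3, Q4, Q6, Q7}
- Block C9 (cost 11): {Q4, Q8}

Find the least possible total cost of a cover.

11

C3, C6, C7 together cover every point (C3 ∪ C6 ∪ C7 = {Q1, Q2, Q3, Q4, Q5, Q6, Q7, Q8, Q9}); total cost 4 + 4 + 3 = 11.
The greedy pick C4, C5, C7, C3, C6 costs 15; no covering selection beats 11.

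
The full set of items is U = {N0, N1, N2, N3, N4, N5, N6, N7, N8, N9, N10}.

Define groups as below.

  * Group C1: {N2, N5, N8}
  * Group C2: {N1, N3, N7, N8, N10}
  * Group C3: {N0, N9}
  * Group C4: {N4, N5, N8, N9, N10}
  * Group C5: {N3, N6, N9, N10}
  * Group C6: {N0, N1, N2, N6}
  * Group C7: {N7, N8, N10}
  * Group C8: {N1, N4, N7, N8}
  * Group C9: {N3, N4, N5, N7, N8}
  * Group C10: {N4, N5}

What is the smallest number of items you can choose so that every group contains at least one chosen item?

4

H = {N2, N5, N8, N9} meets every group (each contains at least one member of H), and |H| = 4.
No choice of 3 items meets every group, so 4 is the minimum.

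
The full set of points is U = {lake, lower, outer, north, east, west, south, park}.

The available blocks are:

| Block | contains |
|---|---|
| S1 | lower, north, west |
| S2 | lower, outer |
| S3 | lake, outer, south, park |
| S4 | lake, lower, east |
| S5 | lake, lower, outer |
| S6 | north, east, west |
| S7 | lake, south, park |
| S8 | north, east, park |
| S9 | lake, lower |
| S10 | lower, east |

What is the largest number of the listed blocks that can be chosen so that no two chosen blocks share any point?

S2, S6, S7 are pairwise disjoint (S2={lower,outer}; S6={north,east,west}; S7={lake,south,park}).
Every remaining block overlaps one of these, and no 4 of the listed blocks are pairwise disjoint, so 3 is the maximum.

3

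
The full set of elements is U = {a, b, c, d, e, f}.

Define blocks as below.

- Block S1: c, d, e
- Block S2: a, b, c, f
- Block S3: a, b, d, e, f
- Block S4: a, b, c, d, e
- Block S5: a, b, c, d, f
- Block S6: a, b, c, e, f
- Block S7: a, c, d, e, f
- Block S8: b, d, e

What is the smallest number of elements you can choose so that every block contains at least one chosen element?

The 2 elements {d, f} hit every block.
No single element lies in every block, so at least 2 are needed and 2 is optimal.

2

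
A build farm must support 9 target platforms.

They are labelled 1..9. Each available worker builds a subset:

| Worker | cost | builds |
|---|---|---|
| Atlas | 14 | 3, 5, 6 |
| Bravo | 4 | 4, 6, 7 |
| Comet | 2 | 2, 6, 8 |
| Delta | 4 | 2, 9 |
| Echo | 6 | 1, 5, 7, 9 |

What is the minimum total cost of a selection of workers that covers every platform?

26

Atlas, Bravo, Comet, Echo together cover every platform (Atlas ∪ Bravo ∪ Comet ∪ Echo = {1, 2, 3, 4, 5, 6, 7, 8, 9}); total cost 14 + 4 + 2 + 6 = 26.
No covering selection has total cost below 26.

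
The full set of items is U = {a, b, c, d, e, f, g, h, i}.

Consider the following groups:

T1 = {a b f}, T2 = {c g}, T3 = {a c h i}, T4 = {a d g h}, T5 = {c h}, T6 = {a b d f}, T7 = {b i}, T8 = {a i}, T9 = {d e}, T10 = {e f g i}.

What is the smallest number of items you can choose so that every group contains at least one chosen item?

The 4 items {b, c, d, i} hit every group.
No choice of 3 items meets every group, so 4 is the minimum.

4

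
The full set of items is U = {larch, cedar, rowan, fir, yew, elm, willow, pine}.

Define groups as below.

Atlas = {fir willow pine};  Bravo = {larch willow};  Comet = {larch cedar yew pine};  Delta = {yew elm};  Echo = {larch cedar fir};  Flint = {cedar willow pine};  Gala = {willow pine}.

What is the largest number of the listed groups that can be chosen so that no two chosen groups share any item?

3

Delta, Echo, Gala are pairwise disjoint (Delta={yew,elm}; Echo={larch,cedar,fir}; Gala={willow,pine}).
Every remaining group overlaps one of these, and no 4 of the listed groups are pairwise disjoint, so 3 is the maximum.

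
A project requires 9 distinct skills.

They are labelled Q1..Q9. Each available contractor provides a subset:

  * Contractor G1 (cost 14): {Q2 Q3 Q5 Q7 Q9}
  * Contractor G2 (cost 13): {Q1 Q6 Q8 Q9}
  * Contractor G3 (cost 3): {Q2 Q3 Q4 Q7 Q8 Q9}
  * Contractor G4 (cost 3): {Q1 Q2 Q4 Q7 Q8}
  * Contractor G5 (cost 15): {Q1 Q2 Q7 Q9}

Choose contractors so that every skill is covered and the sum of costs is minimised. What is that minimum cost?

30

G1, G2, G3 together cover every skill (G1 ∪ G2 ∪ G3 = {Q1, Q2, Q3, Q4, Q5, Q6, Q7, Q8, Q9}); total cost 14 + 13 + 3 = 30.
The greedy pick G3, G4, G2, G1 costs 33; no covering selection beats 30.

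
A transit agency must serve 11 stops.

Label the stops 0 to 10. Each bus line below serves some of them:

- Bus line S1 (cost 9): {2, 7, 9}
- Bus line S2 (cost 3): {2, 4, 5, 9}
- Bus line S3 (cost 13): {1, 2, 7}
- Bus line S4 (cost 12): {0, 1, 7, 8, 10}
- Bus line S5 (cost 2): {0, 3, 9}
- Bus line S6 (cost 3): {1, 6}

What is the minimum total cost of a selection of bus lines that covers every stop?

S2, S4, S5, S6 together cover every stop (S2 ∪ S4 ∪ S5 ∪ S6 = {0, 1, 2, 3, 4, 5, 6, 7, 8, 9, 10}); total cost 3 + 12 + 2 + 3 = 20.
No covering selection has total cost below 20.

20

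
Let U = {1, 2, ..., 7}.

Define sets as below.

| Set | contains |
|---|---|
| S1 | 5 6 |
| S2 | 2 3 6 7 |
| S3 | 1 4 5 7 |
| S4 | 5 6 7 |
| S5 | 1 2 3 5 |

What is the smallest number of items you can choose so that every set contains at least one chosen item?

H = {5, 6} meets every set (each contains at least one member of H), and |H| = 2.
No single item lies in every set, so at least 2 are needed and 2 is optimal.

2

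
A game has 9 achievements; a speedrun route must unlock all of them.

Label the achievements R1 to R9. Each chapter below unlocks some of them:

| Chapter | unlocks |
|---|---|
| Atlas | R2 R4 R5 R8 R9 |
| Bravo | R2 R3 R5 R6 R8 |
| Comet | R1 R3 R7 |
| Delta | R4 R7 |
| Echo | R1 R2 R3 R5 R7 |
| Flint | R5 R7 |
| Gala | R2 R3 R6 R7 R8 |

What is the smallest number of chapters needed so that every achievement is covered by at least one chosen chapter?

Take {Atlas, Comet, Gala}. Their union is {R1, R2, R3, R4, R5, R6, R7, R8, R9}, which is all 9 achievements.
Only Atlas contains R9, so Atlas is forced; the remaining 4 achievements need at least 2 more chapters (each remaining chapter adds at most 3) — so at least 3 chapters are needed, and 3 is optimal.

3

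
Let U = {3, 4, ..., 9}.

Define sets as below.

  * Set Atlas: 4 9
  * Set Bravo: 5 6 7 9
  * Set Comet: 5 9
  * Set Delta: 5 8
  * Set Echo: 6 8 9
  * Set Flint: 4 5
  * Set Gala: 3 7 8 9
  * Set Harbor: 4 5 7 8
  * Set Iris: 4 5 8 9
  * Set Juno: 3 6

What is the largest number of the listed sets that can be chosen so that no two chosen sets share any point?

3

Atlas, Delta, Juno are pairwise disjoint (Atlas={4,9}; Delta={5,8}; Juno={3,6}).
Every remaining set overlaps one of these, and no 4 of the listed sets are pairwise disjoint, so 3 is the maximum.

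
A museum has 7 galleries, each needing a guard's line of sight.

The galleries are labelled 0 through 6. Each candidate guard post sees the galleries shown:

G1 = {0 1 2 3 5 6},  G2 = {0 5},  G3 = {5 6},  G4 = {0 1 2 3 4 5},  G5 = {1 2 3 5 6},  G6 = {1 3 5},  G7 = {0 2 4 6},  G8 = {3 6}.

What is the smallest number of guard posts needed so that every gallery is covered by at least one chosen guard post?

2

Take {G3, G4}. Their union is {0, 1, 2, 3, 4, 5, 6}, which is all 7 galleries.
No single guard post has all 7 galleries (the largest, G1, has 6), so 2 is optimal.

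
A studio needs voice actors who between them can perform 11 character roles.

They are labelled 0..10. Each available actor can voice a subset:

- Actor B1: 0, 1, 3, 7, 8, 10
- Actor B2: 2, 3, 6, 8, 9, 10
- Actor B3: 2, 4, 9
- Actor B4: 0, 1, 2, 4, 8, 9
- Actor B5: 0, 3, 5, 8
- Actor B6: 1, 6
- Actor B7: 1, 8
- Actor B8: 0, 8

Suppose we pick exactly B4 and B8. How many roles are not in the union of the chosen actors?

5

Union of B4, B8 = {0, 1, 2, 4, 8, 9}.
Not covered: 3, 5, 6, 7, 10 — 5 roles.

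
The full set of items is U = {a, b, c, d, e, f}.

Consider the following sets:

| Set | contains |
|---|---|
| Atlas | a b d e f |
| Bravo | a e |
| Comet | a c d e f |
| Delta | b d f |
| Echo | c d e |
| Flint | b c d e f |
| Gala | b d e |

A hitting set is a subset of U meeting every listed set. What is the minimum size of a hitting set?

2

The 2 items {e, f} hit every set.
The sets Bravo, Delta are pairwise disjoint, so any hitting set needs a separate item for each — at least 2. Hence 2 is optimal.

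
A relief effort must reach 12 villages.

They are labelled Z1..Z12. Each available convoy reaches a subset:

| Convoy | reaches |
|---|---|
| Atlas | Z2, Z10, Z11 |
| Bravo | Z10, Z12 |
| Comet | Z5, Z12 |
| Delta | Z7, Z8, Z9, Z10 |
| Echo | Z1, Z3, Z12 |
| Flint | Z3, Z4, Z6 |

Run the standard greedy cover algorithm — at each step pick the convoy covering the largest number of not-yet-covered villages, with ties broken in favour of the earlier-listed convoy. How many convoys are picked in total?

Greedy: pick Delta (covers 4 new) → pick Echo (covers 3 new) → pick Atlas (covers 2 new) → pick Flint (covers 2 new) → pick Comet (covers 1 new). Total picks: 5.

5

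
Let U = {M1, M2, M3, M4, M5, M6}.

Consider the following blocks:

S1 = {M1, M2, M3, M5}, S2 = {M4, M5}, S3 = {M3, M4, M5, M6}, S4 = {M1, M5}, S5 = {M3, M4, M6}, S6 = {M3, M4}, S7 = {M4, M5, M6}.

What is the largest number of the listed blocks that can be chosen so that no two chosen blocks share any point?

S4, S5 are pairwise disjoint (S4={M1,M5}; S5={M3,M4,M6}).
Every remaining block overlaps one of these, and no 3 of the listed blocks are pairwise disjoint, so 2 is the maximum.

2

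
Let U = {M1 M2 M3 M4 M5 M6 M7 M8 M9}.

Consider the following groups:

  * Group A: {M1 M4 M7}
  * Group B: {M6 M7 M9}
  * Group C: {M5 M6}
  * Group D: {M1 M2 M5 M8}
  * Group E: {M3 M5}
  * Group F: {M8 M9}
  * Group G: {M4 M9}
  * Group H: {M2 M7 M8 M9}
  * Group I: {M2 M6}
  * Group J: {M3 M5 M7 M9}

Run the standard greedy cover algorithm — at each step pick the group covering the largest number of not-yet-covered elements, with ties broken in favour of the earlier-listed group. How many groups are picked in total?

4

Greedy: pick D (covers 4 new) → pick B (covers 3 new) → pick A (covers 1 new) → pick E (covers 1 new). Total picks: 4.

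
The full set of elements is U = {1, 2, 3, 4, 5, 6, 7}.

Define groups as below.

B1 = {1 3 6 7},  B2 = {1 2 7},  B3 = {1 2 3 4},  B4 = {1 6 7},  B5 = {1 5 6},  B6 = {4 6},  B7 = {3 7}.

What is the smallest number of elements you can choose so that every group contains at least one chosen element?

H = {1, 4, 7} meets every group (each contains at least one member of H), and |H| = 3.
No choice of 2 elements meets every group, so 3 is the minimum.

3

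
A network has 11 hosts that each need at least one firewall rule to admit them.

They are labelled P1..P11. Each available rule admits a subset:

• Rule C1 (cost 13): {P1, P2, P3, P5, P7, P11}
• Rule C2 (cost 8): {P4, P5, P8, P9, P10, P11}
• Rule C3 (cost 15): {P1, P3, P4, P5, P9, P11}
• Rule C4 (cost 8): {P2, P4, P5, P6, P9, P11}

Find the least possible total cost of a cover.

C1, C2, C4 together cover every host (C1 ∪ C2 ∪ C4 = {P1, P2, P3, P4, P5, P6, P7, P8, P9, P10, P11}); total cost 13 + 8 + 8 = 29.
No covering selection has total cost below 29.

29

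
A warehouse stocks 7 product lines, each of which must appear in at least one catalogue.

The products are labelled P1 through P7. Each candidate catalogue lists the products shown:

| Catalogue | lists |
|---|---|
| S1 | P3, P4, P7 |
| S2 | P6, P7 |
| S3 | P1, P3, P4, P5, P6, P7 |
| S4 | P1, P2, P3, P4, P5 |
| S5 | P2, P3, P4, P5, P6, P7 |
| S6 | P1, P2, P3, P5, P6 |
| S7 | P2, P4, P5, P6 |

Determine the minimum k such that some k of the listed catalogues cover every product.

2

S3 and S4 together: S3 ∪ S4 = {P1, P2, P3, P4, P5, P6, P7} — every product is covered.
No single catalogue has all 7 products (the largest, S3, has 6), so 2 is optimal.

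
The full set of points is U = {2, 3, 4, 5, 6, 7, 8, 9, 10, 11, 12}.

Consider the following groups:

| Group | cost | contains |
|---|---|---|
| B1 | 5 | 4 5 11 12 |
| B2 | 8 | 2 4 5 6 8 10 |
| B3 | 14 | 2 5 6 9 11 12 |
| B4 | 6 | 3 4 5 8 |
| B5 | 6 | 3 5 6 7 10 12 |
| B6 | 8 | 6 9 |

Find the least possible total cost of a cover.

B3, B4, B5 together cover every point (B3 ∪ B4 ∪ B5 = {2, 3, 4, 5, 6, 7, 8, 9, 10, 11, 12}); total cost 14 + 6 + 6 = 26.
The greedy pick B5, B1, B2, B6 costs 27; no covering selection beats 26.

26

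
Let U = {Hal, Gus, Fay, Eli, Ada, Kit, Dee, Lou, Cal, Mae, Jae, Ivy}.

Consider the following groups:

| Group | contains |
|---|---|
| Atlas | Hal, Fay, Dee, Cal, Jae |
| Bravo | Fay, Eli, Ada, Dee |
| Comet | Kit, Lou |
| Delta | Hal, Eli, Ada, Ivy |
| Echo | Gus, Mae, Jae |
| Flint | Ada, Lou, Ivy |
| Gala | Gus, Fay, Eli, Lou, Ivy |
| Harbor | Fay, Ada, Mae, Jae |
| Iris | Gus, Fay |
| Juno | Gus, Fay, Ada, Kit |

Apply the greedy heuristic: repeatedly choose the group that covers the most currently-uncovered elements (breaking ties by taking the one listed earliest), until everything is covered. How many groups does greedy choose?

4

Greedy: pick Atlas (covers 5 new) → pick Gala (covers 4 new) → pick Harbor (covers 2 new) → pick Comet (covers 1 new). Total picks: 4.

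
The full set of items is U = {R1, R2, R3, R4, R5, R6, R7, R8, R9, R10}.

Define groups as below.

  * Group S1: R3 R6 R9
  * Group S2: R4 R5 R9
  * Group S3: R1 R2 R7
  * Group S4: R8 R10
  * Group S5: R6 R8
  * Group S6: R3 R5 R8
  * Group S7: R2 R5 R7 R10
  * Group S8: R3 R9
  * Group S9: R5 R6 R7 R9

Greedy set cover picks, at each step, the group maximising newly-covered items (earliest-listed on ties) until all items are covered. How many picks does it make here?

5

Greedy: pick S7 (covers 4 new) → pick S1 (covers 3 new) → pick S2 (covers 1 new) → pick S3 (covers 1 new) → pick S4 (covers 1 new). Total picks: 5.
(The true minimum cover uses only 4 groups, so greedy is not optimal here.)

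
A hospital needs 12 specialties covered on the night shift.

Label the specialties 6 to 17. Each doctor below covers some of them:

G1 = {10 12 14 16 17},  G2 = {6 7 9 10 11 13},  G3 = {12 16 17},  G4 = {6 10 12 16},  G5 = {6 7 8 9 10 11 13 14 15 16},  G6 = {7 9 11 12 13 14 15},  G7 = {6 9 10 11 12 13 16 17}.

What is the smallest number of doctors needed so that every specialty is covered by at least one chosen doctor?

2

G1 and G5 together: G1 ∪ G5 = {6, 7, 8, 9, 10, 11, 12, 13, 14, 15, 16, 17} — every specialty is covered.
No single doctor has all 12 specialties (the largest, G5, has 10), so 2 is optimal.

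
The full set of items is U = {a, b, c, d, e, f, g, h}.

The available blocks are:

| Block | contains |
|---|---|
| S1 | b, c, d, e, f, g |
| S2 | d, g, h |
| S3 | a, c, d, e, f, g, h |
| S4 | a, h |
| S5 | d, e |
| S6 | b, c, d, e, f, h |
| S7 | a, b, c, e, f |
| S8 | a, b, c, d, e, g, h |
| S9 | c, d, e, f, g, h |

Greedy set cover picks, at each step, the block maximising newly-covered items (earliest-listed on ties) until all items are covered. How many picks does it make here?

2

Greedy: pick S3 (covers 7 new) → pick S1 (covers 1 new). Total picks: 2.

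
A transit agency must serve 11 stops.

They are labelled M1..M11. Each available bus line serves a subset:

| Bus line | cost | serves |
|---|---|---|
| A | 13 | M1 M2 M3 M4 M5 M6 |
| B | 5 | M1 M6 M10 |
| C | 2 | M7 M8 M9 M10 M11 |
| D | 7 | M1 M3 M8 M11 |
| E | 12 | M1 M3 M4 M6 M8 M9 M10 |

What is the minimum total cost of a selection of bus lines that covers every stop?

A, C together cover every stop (A ∪ C = {M1, M2, M3, M4, M5, M6, M7, M8, M9, M10, M11}); total cost 13 + 2 = 15.
No covering selection has total cost below 15.

15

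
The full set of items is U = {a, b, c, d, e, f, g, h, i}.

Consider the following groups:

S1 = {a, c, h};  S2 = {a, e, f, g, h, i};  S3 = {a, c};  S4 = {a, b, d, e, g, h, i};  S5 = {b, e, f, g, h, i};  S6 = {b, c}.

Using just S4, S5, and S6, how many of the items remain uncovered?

Union of S4, S5, S6 = {a, b, c, d, e, f, g, h, i} — that's every item, so 0 are uncovered.

0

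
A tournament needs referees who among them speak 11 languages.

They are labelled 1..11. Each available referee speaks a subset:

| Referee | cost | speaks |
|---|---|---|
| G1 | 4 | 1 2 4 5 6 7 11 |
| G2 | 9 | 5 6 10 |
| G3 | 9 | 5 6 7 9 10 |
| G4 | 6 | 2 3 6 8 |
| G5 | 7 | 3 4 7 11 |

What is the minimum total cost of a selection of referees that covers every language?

G1, G3, G4 together cover every language (G1 ∪ G3 ∪ G4 = {1, 2, 3, 4, 5, 6, 7, 8, 9, 10, 11}); total cost 4 + 9 + 6 = 19.
No covering selection has total cost below 19.

19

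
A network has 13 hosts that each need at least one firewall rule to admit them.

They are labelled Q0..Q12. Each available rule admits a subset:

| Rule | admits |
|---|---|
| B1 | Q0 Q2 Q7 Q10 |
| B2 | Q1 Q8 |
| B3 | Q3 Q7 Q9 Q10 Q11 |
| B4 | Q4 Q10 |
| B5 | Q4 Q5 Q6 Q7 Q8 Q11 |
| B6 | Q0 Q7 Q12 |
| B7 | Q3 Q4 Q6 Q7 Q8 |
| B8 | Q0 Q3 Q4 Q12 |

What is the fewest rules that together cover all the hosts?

Take {B1, B2, B3, B5, B8}. Their union is {Q0, Q1, Q2, Q3, Q4, Q5, Q6, Q7, Q8, Q9, Q10, Q11, Q12}, which is all 13 hosts.
No 4 of the 8 rules cover everything (all 70 combinations miss at least one host), so 5 is optimal.

5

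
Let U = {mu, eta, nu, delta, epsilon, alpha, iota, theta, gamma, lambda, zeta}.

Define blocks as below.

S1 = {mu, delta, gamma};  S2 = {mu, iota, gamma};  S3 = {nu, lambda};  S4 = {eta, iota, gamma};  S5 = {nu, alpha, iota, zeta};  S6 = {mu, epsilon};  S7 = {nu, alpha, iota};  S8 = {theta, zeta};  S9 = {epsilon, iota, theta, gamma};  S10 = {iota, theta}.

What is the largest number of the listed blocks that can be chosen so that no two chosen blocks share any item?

4

S3, S4, S6, S8 are pairwise disjoint (S3={nu,lambda}; S4={eta,iota,gamma}; S6={mu,epsilon}; S8={theta,zeta}).
Every remaining block overlaps one of these, and no 5 of the listed blocks are pairwise disjoint, so 4 is the maximum.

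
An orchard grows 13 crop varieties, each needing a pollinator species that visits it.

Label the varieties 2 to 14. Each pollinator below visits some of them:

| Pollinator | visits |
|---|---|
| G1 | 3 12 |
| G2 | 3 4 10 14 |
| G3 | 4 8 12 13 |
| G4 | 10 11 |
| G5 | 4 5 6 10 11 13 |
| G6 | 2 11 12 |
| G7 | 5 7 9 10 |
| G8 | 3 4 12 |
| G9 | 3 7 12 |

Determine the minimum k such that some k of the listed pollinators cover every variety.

5

G2 and G3 and G5 and G6 and G7 together: G2 ∪ G3 ∪ G5 ∪ G6 ∪ G7 = {2, 3, 4, 5, 6, 7, 8, 9, 10, 11, 12, 13, 14} — every variety is covered.
No 4 of the 9 pollinators cover everything (all 126 combinations miss at least one variety), so 5 is optimal.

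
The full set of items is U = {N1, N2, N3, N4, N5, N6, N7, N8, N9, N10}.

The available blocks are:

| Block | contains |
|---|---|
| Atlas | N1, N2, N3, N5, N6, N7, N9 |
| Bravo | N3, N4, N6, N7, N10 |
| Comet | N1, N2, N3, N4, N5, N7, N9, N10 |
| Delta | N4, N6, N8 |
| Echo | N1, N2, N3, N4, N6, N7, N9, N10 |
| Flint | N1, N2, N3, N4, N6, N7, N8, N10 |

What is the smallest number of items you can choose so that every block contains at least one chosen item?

The 2 items {N3, N6} hit every block.
No single item lies in every block, so at least 2 are needed and 2 is optimal.

2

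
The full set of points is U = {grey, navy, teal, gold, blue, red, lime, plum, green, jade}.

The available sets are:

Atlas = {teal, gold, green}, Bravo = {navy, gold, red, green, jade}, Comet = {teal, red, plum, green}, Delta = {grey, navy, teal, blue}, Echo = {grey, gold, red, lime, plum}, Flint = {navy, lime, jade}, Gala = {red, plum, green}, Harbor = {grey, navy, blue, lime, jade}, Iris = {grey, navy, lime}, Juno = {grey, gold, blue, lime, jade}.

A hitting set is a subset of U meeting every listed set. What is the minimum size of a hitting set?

Take H = {navy, gold, green}. Each listed set contains at least one of these, so H is a hitting set of size 3.
No choice of 2 points meets every set, so 3 is the minimum.

3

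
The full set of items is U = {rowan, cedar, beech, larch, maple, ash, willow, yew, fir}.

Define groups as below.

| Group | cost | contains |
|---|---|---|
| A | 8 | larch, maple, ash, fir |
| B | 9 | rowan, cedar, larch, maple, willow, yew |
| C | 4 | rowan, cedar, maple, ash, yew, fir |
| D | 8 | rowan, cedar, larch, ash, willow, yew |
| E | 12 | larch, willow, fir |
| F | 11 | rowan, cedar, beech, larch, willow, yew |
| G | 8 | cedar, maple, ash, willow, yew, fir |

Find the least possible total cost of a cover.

C, F together cover every item (C ∪ F = {rowan, cedar, beech, larch, maple, ash, willow, yew, fir}); total cost 4 + 11 = 15.
No covering selection has total cost below 15.

15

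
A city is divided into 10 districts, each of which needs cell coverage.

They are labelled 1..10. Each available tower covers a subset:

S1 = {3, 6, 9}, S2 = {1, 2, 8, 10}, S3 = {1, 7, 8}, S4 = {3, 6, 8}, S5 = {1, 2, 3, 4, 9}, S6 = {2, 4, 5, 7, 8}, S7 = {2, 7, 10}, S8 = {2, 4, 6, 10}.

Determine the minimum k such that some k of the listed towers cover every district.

Take {S5, S6, S8}. Their union is {1, 2, 3, 4, 5, 6, 7, 8, 9, 10}, which is all 10 districts.
Only S6 contains 5, so S6 is forced; the remaining 5 districts need at least 2 more towers (each remaining tower adds at most 3) — so at least 3 towers are needed, and 3 is optimal.

3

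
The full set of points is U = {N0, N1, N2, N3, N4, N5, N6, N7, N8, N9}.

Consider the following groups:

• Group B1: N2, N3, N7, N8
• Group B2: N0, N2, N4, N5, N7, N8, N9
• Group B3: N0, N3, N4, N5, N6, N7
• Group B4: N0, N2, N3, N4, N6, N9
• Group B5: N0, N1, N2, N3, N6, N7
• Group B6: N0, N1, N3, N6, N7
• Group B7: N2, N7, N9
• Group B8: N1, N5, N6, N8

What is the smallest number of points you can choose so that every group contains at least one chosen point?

Take H = {N6, N7}. Each listed group contains at least one of these, so H is a hitting set of size 2.
The groups B7, B8 are pairwise disjoint, so any hitting set needs a separate point for each — at least 2. Hence 2 is optimal.

2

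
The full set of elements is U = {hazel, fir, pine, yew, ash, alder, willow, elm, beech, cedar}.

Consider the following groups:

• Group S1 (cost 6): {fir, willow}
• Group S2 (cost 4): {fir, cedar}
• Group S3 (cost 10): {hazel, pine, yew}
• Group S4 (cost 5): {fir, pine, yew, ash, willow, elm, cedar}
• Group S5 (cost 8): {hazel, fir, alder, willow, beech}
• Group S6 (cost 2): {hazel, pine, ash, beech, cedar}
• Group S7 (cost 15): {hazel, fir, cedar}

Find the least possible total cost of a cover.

13

S4, S5 together cover every element (S4 ∪ S5 = {hazel, fir, pine, yew, ash, alder, willow, elm, beech, cedar}); total cost 5 + 8 = 13.
The greedy pick S6, S4, S5 costs 15; no covering selection beats 13.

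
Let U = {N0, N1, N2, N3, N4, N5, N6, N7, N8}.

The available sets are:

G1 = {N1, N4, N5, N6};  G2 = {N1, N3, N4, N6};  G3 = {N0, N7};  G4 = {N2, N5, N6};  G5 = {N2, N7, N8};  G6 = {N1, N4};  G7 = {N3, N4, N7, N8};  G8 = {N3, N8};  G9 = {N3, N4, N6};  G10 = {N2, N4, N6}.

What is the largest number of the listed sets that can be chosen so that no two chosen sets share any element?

G3, G4, G6, G8 are pairwise disjoint (G3={N0,N7}; G4={N2,N5,N6}; G6={N1,N4}; G8={N3,N8}).
Every remaining set overlaps one of these, and no 5 of the listed sets are pairwise disjoint, so 4 is the maximum.

4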